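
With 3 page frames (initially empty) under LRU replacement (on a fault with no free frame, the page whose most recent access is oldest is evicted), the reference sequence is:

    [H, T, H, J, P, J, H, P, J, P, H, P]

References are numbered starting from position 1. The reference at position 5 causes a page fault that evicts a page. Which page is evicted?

pos 1: H → fault, frames {H}
pos 2: T → fault, frames {H,T}
pos 3: H → hit
pos 4: J → fault, frames {T,H,J}
pos 5: P → fault, evict T, frames {H,J,P}
At position 5, page T is evicted.

T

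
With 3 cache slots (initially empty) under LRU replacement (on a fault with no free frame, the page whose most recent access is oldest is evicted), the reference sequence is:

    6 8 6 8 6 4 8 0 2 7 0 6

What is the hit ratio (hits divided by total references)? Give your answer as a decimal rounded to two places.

0.42

6 → miss, frames [6]
8 → miss, frames [6, 8]
6 → hit
8 → hit
6 → hit
4 → miss, frames [8, 6, 4]
8 → hit
0 → miss, evict 6, frames [4, 8, 0]
2 → miss, evict 4, frames [8, 0, 2]
7 → miss, evict 8, frames [0, 2, 7]
0 → hit
6 → miss, evict 2, frames [7, 0, 6]
Hits: 5 of 12 references → 5/12 = 0.4167.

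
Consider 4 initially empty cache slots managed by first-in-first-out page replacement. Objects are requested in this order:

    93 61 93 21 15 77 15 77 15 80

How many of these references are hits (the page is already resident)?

4

93 → fault, frames [93]
61 → fault, frames [93, 61]
93 → hit
21 → fault, frames [93, 61, 21]
15 → fault, frames [93, 61, 21, 15]
77 → fault, evict 93, frames [61, 21, 15, 77]
15 → hit
77 → hit
15 → hit
80 → fault, evict 61, frames [21, 15, 77, 80]
Hits: 4.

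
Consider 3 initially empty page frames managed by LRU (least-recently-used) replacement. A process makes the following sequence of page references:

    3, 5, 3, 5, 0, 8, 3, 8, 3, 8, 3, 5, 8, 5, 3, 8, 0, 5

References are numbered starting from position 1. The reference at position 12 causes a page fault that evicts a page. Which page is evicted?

0

pos 1: 3 → miss, frames {3}
pos 2: 5 → miss, frames {3,5}
pos 3: 3 → hit
pos 4: 5 → hit
pos 5: 0 → miss, frames {3,5,0}
pos 6: 8 → miss, evict 3, frames {5,0,8}
pos 7: 3 → miss, evict 5, frames {0,8,3}
pos 8: 8 → hit
pos 9: 3 → hit
pos 10: 8 → hit
pos 11: 3 → hit
pos 12: 5 → miss, evict 0, frames {8,3,5}
At position 12, page 0 is evicted.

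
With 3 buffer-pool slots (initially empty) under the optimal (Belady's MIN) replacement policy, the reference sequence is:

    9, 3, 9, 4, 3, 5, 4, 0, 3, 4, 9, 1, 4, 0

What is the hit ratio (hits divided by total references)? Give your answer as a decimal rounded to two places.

9 -> miss, frames {9}
3 -> miss, frames {9,3}
9 -> hit
4 -> miss, frames {9,3,4}
3 -> hit
5 -> miss, evict 9, frames {3,4,5}
4 -> hit
0 -> miss, evict 5, frames {3,4,0}
3 -> hit
4 -> hit
9 -> miss, evict 3, frames {4,0,9}
1 -> miss, evict 9, frames {4,0,1}
4 -> hit
0 -> hit
Hits: 7 of 14 references → 7/14 = 0.5000.

0.50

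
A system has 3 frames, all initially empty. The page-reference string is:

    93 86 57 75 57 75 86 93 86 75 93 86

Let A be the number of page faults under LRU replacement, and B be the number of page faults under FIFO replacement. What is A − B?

-1

Under LRU: F F F F . . . F . . . . → 5 faults.
Under FIFO: F F F F . . . F F . . . → 6 faults.
A − B = 5 − 6 = -1.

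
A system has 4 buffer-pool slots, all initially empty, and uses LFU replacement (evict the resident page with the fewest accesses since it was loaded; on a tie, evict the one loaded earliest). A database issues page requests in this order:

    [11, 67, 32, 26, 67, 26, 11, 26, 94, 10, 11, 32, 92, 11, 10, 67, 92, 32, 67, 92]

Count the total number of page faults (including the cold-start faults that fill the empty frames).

12

11 -> miss, frames {11}
67 -> miss, frames {11,67}
32 -> miss, frames {11,67,32}
26 -> miss, frames {11,67,32,26}
67 -> hit
26 -> hit
11 -> hit
26 -> hit
94 -> miss, evict 32, frames {11,67,26,94}
10 -> miss, evict 94, frames {11,67,26,10}
11 -> hit
32 -> miss, evict 10, frames {11,67,26,32}
92 -> miss, evict 32, frames {11,67,26,92}
11 -> hit
10 -> miss, evict 92, frames {11,67,26,10}
67 -> hit
92 -> miss, evict 10, frames {11,67,26,92}
32 -> miss, evict 92, frames {11,67,26,32}
67 -> hit
92 -> miss, evict 32, frames {11,67,26,92}
Page faults: 12.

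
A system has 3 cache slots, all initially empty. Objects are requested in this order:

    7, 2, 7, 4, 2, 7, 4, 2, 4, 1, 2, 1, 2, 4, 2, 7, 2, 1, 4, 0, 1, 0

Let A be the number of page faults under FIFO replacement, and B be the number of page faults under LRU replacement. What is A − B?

1

Under FIFO: F F . F . . . . . F . . . . . F F . F F F . → 9 faults.
Under LRU: F F . F . . . . . F . . . . . F . F F F . . → 8 faults.
A − B = 9 − 8 = 1.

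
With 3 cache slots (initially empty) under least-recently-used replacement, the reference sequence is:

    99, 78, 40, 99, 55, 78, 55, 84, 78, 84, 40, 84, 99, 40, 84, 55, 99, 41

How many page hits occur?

99 -> fault, frames [99]
78 -> fault, frames [99, 78]
40 -> fault, frames [99, 78, 40]
99 -> hit
55 -> fault, evict 78, frames [40, 99, 55]
78 -> fault, evict 40, frames [99, 55, 78]
55 -> hit
84 -> fault, evict 99, frames [78, 55, 84]
78 -> hit
84 -> hit
40 -> fault, evict 55, frames [78, 84, 40]
84 -> hit
99 -> fault, evict 78, frames [40, 84, 99]
40 -> hit
84 -> hit
55 -> fault, evict 99, frames [40, 84, 55]
99 -> fault, evict 40, frames [84, 55, 99]
41 -> fault, evict 84, frames [55, 99, 41]
Hits: 7.

7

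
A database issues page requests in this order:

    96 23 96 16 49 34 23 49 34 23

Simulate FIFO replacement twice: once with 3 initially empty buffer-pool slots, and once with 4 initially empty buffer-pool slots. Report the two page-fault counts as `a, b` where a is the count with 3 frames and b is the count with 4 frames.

6, 5

3 frames: F F . F F F F . . . → 6 faults.
4 frames: F F . F F F . . . . → 5 faults.
5 < 6: adding a frame reduced faults, as is typical.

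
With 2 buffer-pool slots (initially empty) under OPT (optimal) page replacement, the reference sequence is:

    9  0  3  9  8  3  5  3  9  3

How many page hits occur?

9 -> fault, frames {9}
0 -> fault, frames {9,0}
3 -> fault, evict 0, frames {9,3}
9 -> hit
8 -> fault, evict 9, frames {3,8}
3 -> hit
5 -> fault, evict 8, frames {3,5}
3 -> hit
9 -> fault, evict 5, frames {3,9}
3 -> hit
Hits: 4.

4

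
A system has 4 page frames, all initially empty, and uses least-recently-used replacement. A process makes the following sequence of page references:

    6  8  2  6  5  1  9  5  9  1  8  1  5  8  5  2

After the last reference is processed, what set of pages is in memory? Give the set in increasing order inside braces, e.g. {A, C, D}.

{1, 2, 5, 8}

6 → fault, frames [6]
8 → fault, frames [6, 8]
2 → fault, frames [6, 8, 2]
6 → hit
5 → fault, frames [8, 2, 6, 5]
1 → fault, evict 8, frames [2, 6, 5, 1]
9 → fault, evict 2, frames [6, 5, 1, 9]
5 → hit
9 → hit
1 → hit
8 → fault, evict 6, frames [5, 9, 1, 8]
1 → hit
5 → hit
8 → hit
5 → hit
2 → fault, evict 9, frames [1, 8, 5, 2]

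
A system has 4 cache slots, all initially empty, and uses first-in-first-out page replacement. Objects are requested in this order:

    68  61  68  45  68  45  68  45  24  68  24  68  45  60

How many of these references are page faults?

5

68 → miss, frames {68}
61 → miss, frames {68,61}
68 → hit
45 → miss, frames {68,61,45}
68 → hit
45 → hit
68 → hit
45 → hit
24 → miss, frames {68,61,45,24}
68 → hit
24 → hit
68 → hit
45 → hit
60 → miss, evict 68, frames {61,45,24,60}
Page faults: 5.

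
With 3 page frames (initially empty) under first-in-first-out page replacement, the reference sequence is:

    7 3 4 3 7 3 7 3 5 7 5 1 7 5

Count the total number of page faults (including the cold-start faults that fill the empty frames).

6

7 → miss, frames [7]
3 → miss, frames [7, 3]
4 → miss, frames [7, 3, 4]
3 → hit
7 → hit
3 → hit
7 → hit
3 → hit
5 → miss, evict 7, frames [3, 4, 5]
7 → miss, evict 3, frames [4, 5, 7]
5 → hit
1 → miss, evict 4, frames [5, 7, 1]
7 → hit
5 → hit
Page faults: 6.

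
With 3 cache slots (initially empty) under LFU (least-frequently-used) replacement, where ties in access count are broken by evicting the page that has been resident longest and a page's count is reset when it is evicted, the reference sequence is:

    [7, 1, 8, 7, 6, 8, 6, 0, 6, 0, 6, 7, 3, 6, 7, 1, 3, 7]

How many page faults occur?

7 -> miss, frames [7]
1 -> miss, frames [7, 1]
8 -> miss, frames [7, 1, 8]
7 -> hit
6 -> miss, evict 1, frames [7, 8, 6]
8 -> hit
6 -> hit
0 -> miss, evict 7, frames [8, 6, 0]
6 -> hit
0 -> hit
6 -> hit
7 -> miss, evict 8, frames [6, 0, 7]
3 -> miss, evict 7, frames [6, 0, 3]
6 -> hit
7 -> miss, evict 3, frames [6, 0, 7]
1 -> miss, evict 7, frames [6, 0, 1]
3 -> miss, evict 1, frames [6, 0, 3]
7 -> miss, evict 3, frames [6, 0, 7]
Page faults: 11.

11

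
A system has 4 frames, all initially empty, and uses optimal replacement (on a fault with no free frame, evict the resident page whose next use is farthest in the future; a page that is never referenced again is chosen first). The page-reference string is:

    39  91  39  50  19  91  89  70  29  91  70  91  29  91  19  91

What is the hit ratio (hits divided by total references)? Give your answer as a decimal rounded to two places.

0.56

39 → fault, frames [39]
91 → fault, frames [39, 91]
39 → hit
50 → fault, frames [39, 91, 50]
19 → fault, frames [39, 91, 50, 19]
91 → hit
89 → fault, evict 50, frames [39, 91, 19, 89]
70 → fault, evict 89, frames [39, 91, 19, 70]
29 → fault, evict 39, frames [91, 19, 70, 29]
91 → hit
70 → hit
91 → hit
29 → hit
91 → hit
19 → hit
91 → hit
Hits: 9 of 16 references → 9/16 = 0.5625.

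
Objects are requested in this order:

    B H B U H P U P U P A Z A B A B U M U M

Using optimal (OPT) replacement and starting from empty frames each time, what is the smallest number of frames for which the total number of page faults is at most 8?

f=1: 20 faults
f=2: 9 faults
f=3: 8 faults
f=4: 7 faults
f=5: 7 faults
f=6: 7 faults
f=7: 7 faults
Smallest f with faults ≤ 8 is 3.

3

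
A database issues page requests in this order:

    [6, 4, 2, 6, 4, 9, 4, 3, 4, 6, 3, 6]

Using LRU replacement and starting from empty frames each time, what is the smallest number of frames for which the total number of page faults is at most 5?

4

f=1: 12 faults
f=2: 9 faults
f=3: 6 faults
f=4: 5 faults
f=5: 5 faults
Smallest f with faults ≤ 5 is 4.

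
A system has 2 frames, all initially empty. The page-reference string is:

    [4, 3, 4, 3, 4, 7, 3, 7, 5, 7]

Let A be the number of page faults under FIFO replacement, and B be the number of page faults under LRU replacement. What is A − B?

-1

Under FIFO: F F . . . F . . F . → 4 faults.
Under LRU: F F . . . F F . F . → 5 faults.
A − B = 4 − 5 = -1.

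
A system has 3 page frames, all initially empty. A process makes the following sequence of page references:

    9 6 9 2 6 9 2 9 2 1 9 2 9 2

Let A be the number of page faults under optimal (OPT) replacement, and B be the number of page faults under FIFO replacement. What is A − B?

-1

Under OPT: F F . F . . . . . F . . . . → 4 faults.
Under FIFO: F F . F . . . . . F F . . . → 5 faults.
A − B = 4 − 5 = -1.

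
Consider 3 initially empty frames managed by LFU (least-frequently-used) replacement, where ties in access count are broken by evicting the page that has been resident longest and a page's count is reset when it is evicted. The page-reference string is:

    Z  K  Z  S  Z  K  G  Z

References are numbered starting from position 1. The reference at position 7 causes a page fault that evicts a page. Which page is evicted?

S

pos 1: Z → miss, frames (Z)
pos 2: K → miss, frames (Z K)
pos 3: Z → hit
pos 4: S → miss, frames (Z K S)
pos 5: Z → hit
pos 6: K → hit
pos 7: G → miss, evict S, frames (Z K G)
At position 7, page S is evicted.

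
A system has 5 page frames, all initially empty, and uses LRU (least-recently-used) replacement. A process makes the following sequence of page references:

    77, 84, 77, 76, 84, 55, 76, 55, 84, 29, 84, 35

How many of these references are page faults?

77 → fault, frames {77}
84 → fault, frames {77,84}
77 → hit
76 → fault, frames {84,77,76}
84 → hit
55 → fault, frames {77,76,84,55}
76 → hit
55 → hit
84 → hit
29 → fault, frames {77,76,55,84,29}
84 → hit
35 → fault, evict 77, frames {76,55,29,84,35}
Page faults: 6.

6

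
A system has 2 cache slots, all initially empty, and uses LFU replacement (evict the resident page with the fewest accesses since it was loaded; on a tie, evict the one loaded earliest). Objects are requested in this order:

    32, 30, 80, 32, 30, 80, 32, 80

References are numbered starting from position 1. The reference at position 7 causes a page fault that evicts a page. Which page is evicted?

pos 1: 32 → miss, frames (32)
pos 2: 30 → miss, frames (32 30)
pos 3: 80 → miss, evict 32, frames (30 80)
pos 4: 32 → miss, evict 30, frames (80 32)
pos 5: 30 → miss, evict 80, frames (32 30)
pos 6: 80 → miss, evict 32, frames (30 80)
pos 7: 32 → miss, evict 30, frames (80 32)
At position 7, page 30 is evicted.

30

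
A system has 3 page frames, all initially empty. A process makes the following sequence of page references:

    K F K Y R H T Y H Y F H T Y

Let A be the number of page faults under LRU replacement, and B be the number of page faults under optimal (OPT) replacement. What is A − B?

2

Under LRU: F F . F F F F F . . F . F F → 10 faults.
Under OPT: F F . F F F F . . . F . . F → 8 faults.
A − B = 10 − 8 = 2.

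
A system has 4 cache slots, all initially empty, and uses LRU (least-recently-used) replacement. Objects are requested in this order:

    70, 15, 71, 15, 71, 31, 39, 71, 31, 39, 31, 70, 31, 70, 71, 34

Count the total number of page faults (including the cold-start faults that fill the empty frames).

7

70 → fault, frames (70)
15 → fault, frames (70 15)
71 → fault, frames (70 15 71)
15 → hit
71 → hit
31 → fault, frames (70 15 71 31)
39 → fault, evict 70, frames (15 71 31 39)
71 → hit
31 → hit
39 → hit
31 → hit
70 → fault, evict 15, frames (71 39 31 70)
31 → hit
70 → hit
71 → hit
34 → fault, evict 39, frames (31 70 71 34)
Page faults: 7.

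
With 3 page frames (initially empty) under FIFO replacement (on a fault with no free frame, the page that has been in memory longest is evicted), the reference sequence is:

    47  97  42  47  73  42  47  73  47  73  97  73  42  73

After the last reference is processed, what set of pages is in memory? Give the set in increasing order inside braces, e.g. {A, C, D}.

47 → miss, frames [47]
97 → miss, frames [47, 97]
42 → miss, frames [47, 97, 42]
47 → hit
73 → miss, evict 47, frames [97, 42, 73]
42 → hit
47 → miss, evict 97, frames [42, 73, 47]
73 → hit
47 → hit
73 → hit
97 → miss, evict 42, frames [73, 47, 97]
73 → hit
42 → miss, evict 73, frames [47, 97, 42]
73 → miss, evict 47, frames [97, 42, 73]

{42, 73, 97}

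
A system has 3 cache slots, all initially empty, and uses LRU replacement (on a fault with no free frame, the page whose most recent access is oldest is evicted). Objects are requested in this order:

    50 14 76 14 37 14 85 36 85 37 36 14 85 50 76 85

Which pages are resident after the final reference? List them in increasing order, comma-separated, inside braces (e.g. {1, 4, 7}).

50: miss, frames (50)
14: miss, frames (50 14)
76: miss, frames (50 14 76)
14: hit
37: miss, evict 50, frames (76 14 37)
14: hit
85: miss, evict 76, frames (37 14 85)
36: miss, evict 37, frames (14 85 36)
85: hit
37: miss, evict 14, frames (36 85 37)
36: hit
14: miss, evict 85, frames (37 36 14)
85: miss, evict 37, frames (36 14 85)
50: miss, evict 36, frames (14 85 50)
76: miss, evict 14, frames (85 50 76)
85: hit

{50, 76, 85}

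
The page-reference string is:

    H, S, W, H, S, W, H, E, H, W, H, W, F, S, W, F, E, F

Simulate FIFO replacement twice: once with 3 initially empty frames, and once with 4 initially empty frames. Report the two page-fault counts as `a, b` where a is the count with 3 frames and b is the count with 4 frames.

10, 5

3 frames: F F F . . . . F F . . . F F F . F F → 10 faults.
4 frames: F F F . . . . F . . . . F . . . . . → 5 faults.
5 < 10: adding a frame reduced faults, as is typical.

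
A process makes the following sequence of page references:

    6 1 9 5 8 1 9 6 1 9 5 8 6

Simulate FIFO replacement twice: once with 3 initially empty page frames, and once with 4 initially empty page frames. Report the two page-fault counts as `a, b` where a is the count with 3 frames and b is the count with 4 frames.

10, 11

3 frames: F F F F F F F F . . F F . → 10 faults.
4 frames: F F F F F . . F F F F F F → 11 faults.
11 > 10: adding a frame increased faults — Belady's anomaly.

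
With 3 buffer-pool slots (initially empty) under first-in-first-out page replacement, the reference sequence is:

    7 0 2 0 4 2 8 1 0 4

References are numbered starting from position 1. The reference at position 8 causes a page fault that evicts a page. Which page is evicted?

2

pos 1: 7 → miss, frames (7)
pos 2: 0 → miss, frames (7 0)
pos 3: 2 → miss, frames (7 0 2)
pos 4: 0 → hit
pos 5: 4 → miss, evict 7, frames (0 2 4)
pos 6: 2 → hit
pos 7: 8 → miss, evict 0, frames (2 4 8)
pos 8: 1 → miss, evict 2, frames (4 8 1)
At position 8, page 2 is evicted.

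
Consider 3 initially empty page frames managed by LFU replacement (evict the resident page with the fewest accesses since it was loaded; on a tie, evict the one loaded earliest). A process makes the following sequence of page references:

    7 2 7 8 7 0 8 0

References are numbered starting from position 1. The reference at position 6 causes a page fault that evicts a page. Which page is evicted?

2

pos 1: 7 → miss, frames (7)
pos 2: 2 → miss, frames (7 2)
pos 3: 7 → hit
pos 4: 8 → miss, frames (7 2 8)
pos 5: 7 → hit
pos 6: 0 → miss, evict 2, frames (7 8 0)
At position 6, page 2 is evicted.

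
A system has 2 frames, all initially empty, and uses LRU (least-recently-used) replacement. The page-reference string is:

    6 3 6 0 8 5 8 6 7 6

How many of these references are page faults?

6 -> fault, frames (6)
3 -> fault, frames (6 3)
6 -> hit
0 -> fault, evict 3, frames (6 0)
8 -> fault, evict 6, frames (0 8)
5 -> fault, evict 0, frames (8 5)
8 -> hit
6 -> fault, evict 5, frames (8 6)
7 -> fault, evict 8, frames (6 7)
6 -> hit
Page faults: 7.

7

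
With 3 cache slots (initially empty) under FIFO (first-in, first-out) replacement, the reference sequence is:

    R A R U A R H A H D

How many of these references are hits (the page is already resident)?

R: fault, frames [R]
A: fault, frames [R, A]
R: hit
U: fault, frames [R, A, U]
A: hit
R: hit
H: fault, evict R, frames [A, U, H]
A: hit
H: hit
D: fault, evict A, frames [U, H, D]
Hits: 5.

5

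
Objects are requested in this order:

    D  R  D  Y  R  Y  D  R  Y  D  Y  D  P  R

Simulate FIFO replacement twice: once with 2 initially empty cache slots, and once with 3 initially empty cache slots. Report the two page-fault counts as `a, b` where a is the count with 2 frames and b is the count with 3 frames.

9, 4

2 frames: F F . F . . F F F F . . F F → 9 faults.
3 frames: F F . F . . . . . . . . F . → 4 faults.
4 < 9: adding a frame reduced faults, as is typical.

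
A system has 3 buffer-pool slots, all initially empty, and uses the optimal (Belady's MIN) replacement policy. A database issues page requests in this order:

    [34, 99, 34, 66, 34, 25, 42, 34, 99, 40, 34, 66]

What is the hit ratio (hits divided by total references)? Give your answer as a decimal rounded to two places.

34 → fault, frames {34}
99 → fault, frames {34,99}
34 → hit
66 → fault, frames {34,99,66}
34 → hit
25 → fault, evict 66, frames {34,99,25}
42 → fault, evict 25, frames {34,99,42}
34 → hit
99 → hit
40 → fault, evict 42, frames {34,99,40}
34 → hit
66 → fault, evict 40, frames {34,99,66}
Hits: 5 of 12 references → 5/12 = 0.4167.

0.42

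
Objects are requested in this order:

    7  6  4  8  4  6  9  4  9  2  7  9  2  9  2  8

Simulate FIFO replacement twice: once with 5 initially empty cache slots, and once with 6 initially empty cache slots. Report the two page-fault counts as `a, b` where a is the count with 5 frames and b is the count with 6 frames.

7, 6

5 frames: F F F F . . F . . F F . . . . . → 7 faults.
6 frames: F F F F . . F . . F . . . . . . → 6 faults.
6 < 7: adding a frame reduced faults, as is typical.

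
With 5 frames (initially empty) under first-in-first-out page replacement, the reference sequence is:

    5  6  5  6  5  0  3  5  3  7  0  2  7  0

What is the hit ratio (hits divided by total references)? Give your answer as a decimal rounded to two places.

0.57

5: fault, frames [5]
6: fault, frames [5, 6]
5: hit
6: hit
5: hit
0: fault, frames [5, 6, 0]
3: fault, frames [5, 6, 0, 3]
5: hit
3: hit
7: fault, frames [5, 6, 0, 3, 7]
0: hit
2: fault, evict 5, frames [6, 0, 3, 7, 2]
7: hit
0: hit
Hits: 8 of 14 references → 8/14 = 0.5714.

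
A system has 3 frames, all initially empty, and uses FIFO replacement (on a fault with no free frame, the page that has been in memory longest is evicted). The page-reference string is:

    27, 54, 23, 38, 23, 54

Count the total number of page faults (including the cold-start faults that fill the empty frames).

27: fault, frames {27}
54: fault, frames {27,54}
23: fault, frames {27,54,23}
38: fault, evict 27, frames {54,23,38}
23: hit
54: hit
Page faults: 4.

4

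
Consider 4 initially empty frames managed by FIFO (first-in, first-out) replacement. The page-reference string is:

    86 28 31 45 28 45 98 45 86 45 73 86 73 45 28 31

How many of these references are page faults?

9

86: fault, frames [86]
28: fault, frames [86, 28]
31: fault, frames [86, 28, 31]
45: fault, frames [86, 28, 31, 45]
28: hit
45: hit
98: fault, evict 86, frames [28, 31, 45, 98]
45: hit
86: fault, evict 28, frames [31, 45, 98, 86]
45: hit
73: fault, evict 31, frames [45, 98, 86, 73]
86: hit
73: hit
45: hit
28: fault, evict 45, frames [98, 86, 73, 28]
31: fault, evict 98, frames [86, 73, 28, 31]
Page faults: 9.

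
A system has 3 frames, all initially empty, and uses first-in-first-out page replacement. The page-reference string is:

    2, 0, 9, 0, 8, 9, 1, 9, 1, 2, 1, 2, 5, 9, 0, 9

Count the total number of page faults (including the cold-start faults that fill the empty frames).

9

2: miss, frames [2]
0: miss, frames [2, 0]
9: miss, frames [2, 0, 9]
0: hit
8: miss, evict 2, frames [0, 9, 8]
9: hit
1: miss, evict 0, frames [9, 8, 1]
9: hit
1: hit
2: miss, evict 9, frames [8, 1, 2]
1: hit
2: hit
5: miss, evict 8, frames [1, 2, 5]
9: miss, evict 1, frames [2, 5, 9]
0: miss, evict 2, frames [5, 9, 0]
9: hit
Page faults: 9.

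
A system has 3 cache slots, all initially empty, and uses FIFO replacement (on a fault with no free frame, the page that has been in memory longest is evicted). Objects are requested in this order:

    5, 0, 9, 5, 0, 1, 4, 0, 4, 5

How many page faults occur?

7

5 → miss, frames [5]
0 → miss, frames [5, 0]
9 → miss, frames [5, 0, 9]
5 → hit
0 → hit
1 → miss, evict 5, frames [0, 9, 1]
4 → miss, evict 0, frames [9, 1, 4]
0 → miss, evict 9, frames [1, 4, 0]
4 → hit
5 → miss, evict 1, frames [4, 0, 5]
Page faults: 7.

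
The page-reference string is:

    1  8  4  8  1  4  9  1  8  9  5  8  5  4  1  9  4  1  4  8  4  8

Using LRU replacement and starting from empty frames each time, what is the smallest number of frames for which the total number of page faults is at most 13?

f=1: 22 faults
f=2: 17 faults
f=3: 10 faults
f=4: 9 faults
f=5: 5 faults
Smallest f with faults ≤ 13 is 3.

3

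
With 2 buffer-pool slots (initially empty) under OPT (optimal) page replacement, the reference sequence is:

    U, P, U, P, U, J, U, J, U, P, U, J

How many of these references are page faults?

U -> miss, frames [U]
P -> miss, frames [U, P]
U -> hit
P -> hit
U -> hit
J -> miss, evict P, frames [U, J]
U -> hit
J -> hit
U -> hit
P -> miss, evict J, frames [U, P]
U -> hit
J -> miss, evict P, frames [U, J]
Page faults: 5.

5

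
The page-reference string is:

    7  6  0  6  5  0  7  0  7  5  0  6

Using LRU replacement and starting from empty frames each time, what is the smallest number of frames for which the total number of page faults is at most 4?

f=1: 12 faults
f=2: 9 faults
f=3: 6 faults
f=4: 4 faults
Smallest f with faults ≤ 4 is 4.

4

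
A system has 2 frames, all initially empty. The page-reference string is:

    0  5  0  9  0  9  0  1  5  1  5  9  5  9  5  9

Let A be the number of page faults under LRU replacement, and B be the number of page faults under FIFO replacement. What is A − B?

Under LRU: F F . F . . . F F . . F . . . . → 6 faults.
Under FIFO: F F . F F . . F F . . F . . . . → 7 faults.
A − B = 6 − 7 = -1.

-1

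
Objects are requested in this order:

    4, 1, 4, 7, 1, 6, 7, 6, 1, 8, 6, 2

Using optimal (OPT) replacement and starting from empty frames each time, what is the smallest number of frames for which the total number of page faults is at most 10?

2

f=1: 12 faults
f=2: 7 faults
f=3: 6 faults
f=4: 6 faults
f=5: 6 faults
f=6: 6 faults
Smallest f with faults ≤ 10 is 2.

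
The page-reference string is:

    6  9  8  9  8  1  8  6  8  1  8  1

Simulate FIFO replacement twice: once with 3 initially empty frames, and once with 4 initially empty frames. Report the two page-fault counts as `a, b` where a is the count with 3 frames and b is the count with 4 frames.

3 frames: F F F . . F . F . . . . → 5 faults.
4 frames: F F F . . F . . . . . . → 4 faults.
4 < 5: adding a frame reduced faults, as is typical.

5, 4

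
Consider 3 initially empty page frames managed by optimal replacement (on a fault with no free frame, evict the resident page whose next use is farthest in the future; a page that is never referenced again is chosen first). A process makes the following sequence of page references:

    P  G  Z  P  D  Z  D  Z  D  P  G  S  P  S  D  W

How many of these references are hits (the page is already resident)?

P -> fault, frames {P}
G -> fault, frames {P,G}
Z -> fault, frames {P,G,Z}
P -> hit
D -> fault, evict G, frames {P,Z,D}
Z -> hit
D -> hit
Z -> hit
D -> hit
P -> hit
G -> fault, evict Z, frames {P,D,G}
S -> fault, evict G, frames {P,D,S}
P -> hit
S -> hit
D -> hit
W -> fault, evict S, frames {P,D,W}
Hits: 9.

9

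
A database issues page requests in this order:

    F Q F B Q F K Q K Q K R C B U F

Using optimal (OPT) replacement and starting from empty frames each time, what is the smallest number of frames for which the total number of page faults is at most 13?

2

f=1: 16 faults
f=2: 10 faults
f=3: 8 faults
f=4: 7 faults
f=5: 7 faults
f=6: 7 faults
f=7: 7 faults
Smallest f with faults ≤ 13 is 2.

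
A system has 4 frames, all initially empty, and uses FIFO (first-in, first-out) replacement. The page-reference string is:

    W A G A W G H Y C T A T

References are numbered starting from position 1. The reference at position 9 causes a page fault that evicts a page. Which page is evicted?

A

pos 1: W -> miss, frames {W}
pos 2: A -> miss, frames {W,A}
pos 3: G -> miss, frames {W,A,G}
pos 4: A -> hit
pos 5: W -> hit
pos 6: G -> hit
pos 7: H -> miss, frames {W,A,G,H}
pos 8: Y -> miss, evict W, frames {A,G,H,Y}
pos 9: C -> miss, evict A, frames {G,H,Y,C}
At position 9, page A is evicted.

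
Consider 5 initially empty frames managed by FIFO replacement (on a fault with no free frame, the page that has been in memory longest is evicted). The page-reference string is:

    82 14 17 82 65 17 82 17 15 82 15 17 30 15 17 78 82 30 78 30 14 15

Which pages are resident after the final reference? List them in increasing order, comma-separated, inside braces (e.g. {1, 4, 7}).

{14, 15, 30, 78, 82}

82 → fault, frames [82]
14 → fault, frames [82, 14]
17 → fault, frames [82, 14, 17]
82 → hit
65 → fault, frames [82, 14, 17, 65]
17 → hit
82 → hit
17 → hit
15 → fault, frames [82, 14, 17, 65, 15]
82 → hit
15 → hit
17 → hit
30 → fault, evict 82, frames [14, 17, 65, 15, 30]
15 → hit
17 → hit
78 → fault, evict 14, frames [17, 65, 15, 30, 78]
82 → fault, evict 17, frames [65, 15, 30, 78, 82]
30 → hit
78 → hit
30 → hit
14 → fault, evict 65, frames [15, 30, 78, 82, 14]
15 → hit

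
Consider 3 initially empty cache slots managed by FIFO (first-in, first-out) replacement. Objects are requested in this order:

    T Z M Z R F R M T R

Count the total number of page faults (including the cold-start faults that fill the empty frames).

6

T → miss, frames {T}
Z → miss, frames {T,Z}
M → miss, frames {T,Z,M}
Z → hit
R → miss, evict T, frames {Z,M,R}
F → miss, evict Z, frames {M,R,F}
R → hit
M → hit
T → miss, evict M, frames {R,F,T}
R → hit
Page faults: 6.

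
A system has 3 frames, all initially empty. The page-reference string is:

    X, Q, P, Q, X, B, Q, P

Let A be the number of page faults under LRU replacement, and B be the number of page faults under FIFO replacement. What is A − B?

1

Under LRU: F F F . . F . F → 5 faults.
Under FIFO: F F F . . F . . → 4 faults.
A − B = 5 − 4 = 1.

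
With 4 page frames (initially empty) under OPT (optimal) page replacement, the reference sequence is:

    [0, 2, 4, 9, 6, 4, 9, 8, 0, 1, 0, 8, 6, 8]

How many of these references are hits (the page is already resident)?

7

0 -> miss, frames (0)
2 -> miss, frames (0 2)
4 -> miss, frames (0 2 4)
9 -> miss, frames (0 2 4 9)
6 -> miss, evict 2, frames (0 4 9 6)
4 -> hit
9 -> hit
8 -> miss, evict 9, frames (0 4 6 8)
0 -> hit
1 -> miss, evict 4, frames (0 6 8 1)
0 -> hit
8 -> hit
6 -> hit
8 -> hit
Hits: 7.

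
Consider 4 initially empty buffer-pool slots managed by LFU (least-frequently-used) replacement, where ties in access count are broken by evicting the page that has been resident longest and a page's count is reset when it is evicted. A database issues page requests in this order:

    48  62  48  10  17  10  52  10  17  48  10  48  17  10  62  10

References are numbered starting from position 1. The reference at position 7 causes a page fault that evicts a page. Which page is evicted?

pos 1: 48: fault, frames {48}
pos 2: 62: fault, frames {48,62}
pos 3: 48: hit
pos 4: 10: fault, frames {48,62,10}
pos 5: 17: fault, frames {48,62,10,17}
pos 6: 10: hit
pos 7: 52: fault, evict 62, frames {48,10,17,52}
At position 7, page 62 is evicted.

62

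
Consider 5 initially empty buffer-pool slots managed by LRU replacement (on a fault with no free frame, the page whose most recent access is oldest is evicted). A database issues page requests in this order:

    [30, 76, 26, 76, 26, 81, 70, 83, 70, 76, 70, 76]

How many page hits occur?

6

30: miss, frames (30)
76: miss, frames (30 76)
26: miss, frames (30 76 26)
76: hit
26: hit
81: miss, frames (30 76 26 81)
70: miss, frames (30 76 26 81 70)
83: miss, evict 30, frames (76 26 81 70 83)
70: hit
76: hit
70: hit
76: hit
Hits: 6.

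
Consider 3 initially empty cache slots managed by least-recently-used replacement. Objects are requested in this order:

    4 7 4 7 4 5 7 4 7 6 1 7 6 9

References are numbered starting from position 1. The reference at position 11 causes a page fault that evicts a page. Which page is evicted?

pos 1: 4 -> fault, frames {4}
pos 2: 7 -> fault, frames {4,7}
pos 3: 4 -> hit
pos 4: 7 -> hit
pos 5: 4 -> hit
pos 6: 5 -> fault, frames {7,4,5}
pos 7: 7 -> hit
pos 8: 4 -> hit
pos 9: 7 -> hit
pos 10: 6 -> fault, evict 5, frames {4,7,6}
pos 11: 1 -> fault, evict 4, frames {7,6,1}
At position 11, page 4 is evicted.

4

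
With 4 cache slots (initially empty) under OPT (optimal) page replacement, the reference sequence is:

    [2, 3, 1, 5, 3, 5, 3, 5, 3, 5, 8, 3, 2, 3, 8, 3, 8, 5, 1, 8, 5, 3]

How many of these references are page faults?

6

2 -> miss, frames {2}
3 -> miss, frames {2,3}
1 -> miss, frames {2,3,1}
5 -> miss, frames {2,3,1,5}
3 -> hit
5 -> hit
3 -> hit
5 -> hit
3 -> hit
5 -> hit
8 -> miss, evict 1, frames {2,3,5,8}
3 -> hit
2 -> hit
3 -> hit
8 -> hit
3 -> hit
8 -> hit
5 -> hit
1 -> miss, evict 2, frames {3,5,8,1}
8 -> hit
5 -> hit
3 -> hit
Page faults: 6.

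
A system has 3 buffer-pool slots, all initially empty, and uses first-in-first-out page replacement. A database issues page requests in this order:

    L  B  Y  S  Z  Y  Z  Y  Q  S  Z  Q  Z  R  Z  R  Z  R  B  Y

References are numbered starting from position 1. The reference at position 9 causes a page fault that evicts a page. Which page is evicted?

Y

pos 1: L -> fault, frames (L)
pos 2: B -> fault, frames (L B)
pos 3: Y -> fault, frames (L B Y)
pos 4: S -> fault, evict L, frames (B Y S)
pos 5: Z -> fault, evict B, frames (Y S Z)
pos 6: Y -> hit
pos 7: Z -> hit
pos 8: Y -> hit
pos 9: Q -> fault, evict Y, frames (S Z Q)
At position 9, page Y is evicted.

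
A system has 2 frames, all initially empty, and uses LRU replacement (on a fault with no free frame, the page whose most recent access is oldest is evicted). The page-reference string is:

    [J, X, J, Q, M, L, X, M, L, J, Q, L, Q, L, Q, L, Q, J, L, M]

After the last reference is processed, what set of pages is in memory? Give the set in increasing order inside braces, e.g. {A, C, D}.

J: miss, frames {J}
X: miss, frames {J,X}
J: hit
Q: miss, evict X, frames {J,Q}
M: miss, evict J, frames {Q,M}
L: miss, evict Q, frames {M,L}
X: miss, evict M, frames {L,X}
M: miss, evict L, frames {X,M}
L: miss, evict X, frames {M,L}
J: miss, evict M, frames {L,J}
Q: miss, evict L, frames {J,Q}
L: miss, evict J, frames {Q,L}
Q: hit
L: hit
Q: hit
L: hit
Q: hit
J: miss, evict L, frames {Q,J}
L: miss, evict Q, frames {J,L}
M: miss, evict J, frames {L,M}

{L, M}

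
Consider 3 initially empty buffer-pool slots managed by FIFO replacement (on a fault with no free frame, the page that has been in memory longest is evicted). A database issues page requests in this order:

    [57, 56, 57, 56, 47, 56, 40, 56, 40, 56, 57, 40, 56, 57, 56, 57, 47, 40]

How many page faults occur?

57 -> miss, frames {57}
56 -> miss, frames {57,56}
57 -> hit
56 -> hit
47 -> miss, frames {57,56,47}
56 -> hit
40 -> miss, evict 57, frames {56,47,40}
56 -> hit
40 -> hit
56 -> hit
57 -> miss, evict 56, frames {47,40,57}
40 -> hit
56 -> miss, evict 47, frames {40,57,56}
57 -> hit
56 -> hit
57 -> hit
47 -> miss, evict 40, frames {57,56,47}
40 -> miss, evict 57, frames {56,47,40}
Page faults: 8.

8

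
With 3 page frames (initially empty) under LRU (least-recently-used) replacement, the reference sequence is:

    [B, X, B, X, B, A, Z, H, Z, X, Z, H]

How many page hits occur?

B -> fault, frames {B}
X -> fault, frames {B,X}
B -> hit
X -> hit
B -> hit
A -> fault, frames {X,B,A}
Z -> fault, evict X, frames {B,A,Z}
H -> fault, evict B, frames {A,Z,H}
Z -> hit
X -> fault, evict A, frames {H,Z,X}
Z -> hit
H -> hit
Hits: 6.

6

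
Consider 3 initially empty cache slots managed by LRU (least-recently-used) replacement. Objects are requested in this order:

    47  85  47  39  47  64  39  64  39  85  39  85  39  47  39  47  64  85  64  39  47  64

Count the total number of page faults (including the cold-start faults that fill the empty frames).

47: miss, frames {47}
85: miss, frames {47,85}
47: hit
39: miss, frames {85,47,39}
47: hit
64: miss, evict 85, frames {39,47,64}
39: hit
64: hit
39: hit
85: miss, evict 47, frames {64,39,85}
39: hit
85: hit
39: hit
47: miss, evict 64, frames {85,39,47}
39: hit
47: hit
64: miss, evict 85, frames {39,47,64}
85: miss, evict 39, frames {47,64,85}
64: hit
39: miss, evict 47, frames {85,64,39}
47: miss, evict 85, frames {64,39,47}
64: hit
Page faults: 10.

10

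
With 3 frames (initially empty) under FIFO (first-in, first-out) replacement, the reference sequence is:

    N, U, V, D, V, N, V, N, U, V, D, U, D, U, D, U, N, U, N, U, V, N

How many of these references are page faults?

11

N -> miss, frames [N]
U -> miss, frames [N, U]
V -> miss, frames [N, U, V]
D -> miss, evict N, frames [U, V, D]
V -> hit
N -> miss, evict U, frames [V, D, N]
V -> hit
N -> hit
U -> miss, evict V, frames [D, N, U]
V -> miss, evict D, frames [N, U, V]
D -> miss, evict N, frames [U, V, D]
U -> hit
D -> hit
U -> hit
D -> hit
U -> hit
N -> miss, evict U, frames [V, D, N]
U -> miss, evict V, frames [D, N, U]
N -> hit
U -> hit
V -> miss, evict D, frames [N, U, V]
N -> hit
Page faults: 11.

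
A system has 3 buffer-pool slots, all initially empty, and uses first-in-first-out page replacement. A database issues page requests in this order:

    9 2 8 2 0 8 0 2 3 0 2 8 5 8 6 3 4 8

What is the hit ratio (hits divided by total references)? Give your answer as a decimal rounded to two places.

0.33

9 -> fault, frames (9)
2 -> fault, frames (9 2)
8 -> fault, frames (9 2 8)
2 -> hit
0 -> fault, evict 9, frames (2 8 0)
8 -> hit
0 -> hit
2 -> hit
3 -> fault, evict 2, frames (8 0 3)
0 -> hit
2 -> fault, evict 8, frames (0 3 2)
8 -> fault, evict 0, frames (3 2 8)
5 -> fault, evict 3, frames (2 8 5)
8 -> hit
6 -> fault, evict 2, frames (8 5 6)
3 -> fault, evict 8, frames (5 6 3)
4 -> fault, evict 5, frames (6 3 4)
8 -> fault, evict 6, frames (3 4 8)
Hits: 6 of 18 references → 6/18 = 0.3333.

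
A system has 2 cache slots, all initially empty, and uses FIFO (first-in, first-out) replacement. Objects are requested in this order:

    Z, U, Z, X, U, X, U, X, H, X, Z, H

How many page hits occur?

Z -> fault, frames {Z}
U -> fault, frames {Z,U}
Z -> hit
X -> fault, evict Z, frames {U,X}
U -> hit
X -> hit
U -> hit
X -> hit
H -> fault, evict U, frames {X,H}
X -> hit
Z -> fault, evict X, frames {H,Z}
H -> hit
Hits: 7.

7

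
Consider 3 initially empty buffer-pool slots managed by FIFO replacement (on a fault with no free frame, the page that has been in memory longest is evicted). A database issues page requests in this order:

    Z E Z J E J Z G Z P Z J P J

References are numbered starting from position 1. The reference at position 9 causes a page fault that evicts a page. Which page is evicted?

pos 1: Z → miss, frames (Z)
pos 2: E → miss, frames (Z E)
pos 3: Z → hit
pos 4: J → miss, frames (Z E J)
pos 5: E → hit
pos 6: J → hit
pos 7: Z → hit
pos 8: G → miss, evict Z, frames (E J G)
pos 9: Z → miss, evict E, frames (J G Z)
At position 9, page E is evicted.

E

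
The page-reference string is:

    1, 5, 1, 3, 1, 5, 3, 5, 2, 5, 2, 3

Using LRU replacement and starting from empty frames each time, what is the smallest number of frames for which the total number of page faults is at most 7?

f=1: 12 faults
f=2: 7 faults
f=3: 4 faults
f=4: 4 faults
Smallest f with faults ≤ 7 is 2.

2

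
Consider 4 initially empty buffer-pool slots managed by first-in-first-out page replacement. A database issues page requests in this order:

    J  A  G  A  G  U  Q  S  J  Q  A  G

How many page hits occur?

J: fault, frames {J}
A: fault, frames {J,A}
G: fault, frames {J,A,G}
A: hit
G: hit
U: fault, frames {J,A,G,U}
Q: fault, evict J, frames {A,G,U,Q}
S: fault, evict A, frames {G,U,Q,S}
J: fault, evict G, frames {U,Q,S,J}
Q: hit
A: fault, evict U, frames {Q,S,J,A}
G: fault, evict Q, frames {S,J,A,G}
Hits: 3.

3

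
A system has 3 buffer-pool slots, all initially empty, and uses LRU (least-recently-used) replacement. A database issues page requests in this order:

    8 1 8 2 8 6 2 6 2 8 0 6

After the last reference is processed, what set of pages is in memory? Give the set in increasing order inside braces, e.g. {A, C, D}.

{0, 6, 8}

8 -> fault, frames [8]
1 -> fault, frames [8, 1]
8 -> hit
2 -> fault, frames [1, 8, 2]
8 -> hit
6 -> fault, evict 1, frames [2, 8, 6]
2 -> hit
6 -> hit
2 -> hit
8 -> hit
0 -> fault, evict 6, frames [2, 8, 0]
6 -> fault, evict 2, frames [8, 0, 6]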